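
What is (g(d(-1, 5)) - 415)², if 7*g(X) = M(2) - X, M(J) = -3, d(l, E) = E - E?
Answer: 8456464/49 ≈ 1.7258e+5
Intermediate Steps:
d(l, E) = 0
g(X) = -3/7 - X/7 (g(X) = (-3 - X)/7 = -3/7 - X/7)
(g(d(-1, 5)) - 415)² = ((-3/7 - ⅐*0) - 415)² = ((-3/7 + 0) - 415)² = (-3/7 - 415)² = (-2908/7)² = 8456464/49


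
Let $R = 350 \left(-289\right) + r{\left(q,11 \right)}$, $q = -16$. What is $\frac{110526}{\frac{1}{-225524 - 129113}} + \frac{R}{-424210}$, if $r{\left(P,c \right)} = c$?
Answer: $- \frac{16627593530089881}{424210} \approx -3.9197 \cdot 10^{10}$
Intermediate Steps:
$R = -101139$ ($R = 350 \left(-289\right) + 11 = -101150 + 11 = -101139$)
$\frac{110526}{\frac{1}{-225524 - 129113}} + \frac{R}{-424210} = \frac{110526}{\frac{1}{-225524 - 129113}} - \frac{101139}{-424210} = \frac{110526}{\frac{1}{-354637}} - - \frac{101139}{424210} = \frac{110526}{- \frac{1}{354637}} + \frac{101139}{424210} = 110526 \left(-354637\right) + \frac{101139}{424210} = -39196609062 + \frac{101139}{424210} = - \frac{16627593530089881}{424210}$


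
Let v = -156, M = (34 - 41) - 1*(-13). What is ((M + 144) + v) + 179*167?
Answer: 29887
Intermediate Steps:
M = 6 (M = -7 + 13 = 6)
((M + 144) + v) + 179*167 = ((6 + 144) - 156) + 179*167 = (150 - 156) + 29893 = -6 + 29893 = 29887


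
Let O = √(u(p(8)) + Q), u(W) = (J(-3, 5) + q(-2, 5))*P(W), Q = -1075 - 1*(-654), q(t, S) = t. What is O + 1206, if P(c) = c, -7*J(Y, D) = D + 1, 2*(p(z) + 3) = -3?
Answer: 1206 + I*√19999/7 ≈ 1206.0 + 20.203*I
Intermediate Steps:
p(z) = -9/2 (p(z) = -3 + (½)*(-3) = -3 - 3/2 = -9/2)
J(Y, D) = -⅐ - D/7 (J(Y, D) = -(D + 1)/7 = -(1 + D)/7 = -⅐ - D/7)
Q = -421 (Q = -1075 + 654 = -421)
u(W) = -20*W/7 (u(W) = ((-⅐ - ⅐*5) - 2)*W = ((-⅐ - 5/7) - 2)*W = (-6/7 - 2)*W = -20*W/7)
O = I*√19999/7 (O = √(-20/7*(-9/2) - 421) = √(90/7 - 421) = √(-2857/7) = I*√19999/7 ≈ 20.203*I)
O + 1206 = I*√19999/7 + 1206 = 1206 + I*√19999/7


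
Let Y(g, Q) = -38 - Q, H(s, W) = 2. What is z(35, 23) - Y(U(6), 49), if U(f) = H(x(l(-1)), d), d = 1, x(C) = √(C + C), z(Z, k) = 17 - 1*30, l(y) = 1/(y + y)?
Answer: 74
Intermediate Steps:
l(y) = 1/(2*y)
z(Z, k) = -13 (z(Z, k) = 17 - 30 = -13)
x(C) = √2*√C (x(C) = √(2*C) = √2*√C)
U(f) = 2
z(35, 23) - Y(U(6), 49) = -13 - (-38 - 1*49) = -13 - (-38 - 49) = -13 - 1*(-87) = -13 + 87 = 74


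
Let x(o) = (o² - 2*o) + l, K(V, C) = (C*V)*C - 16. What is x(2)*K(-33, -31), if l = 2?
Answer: -63458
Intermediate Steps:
K(V, C) = -16 + V*C² (K(V, C) = V*C² - 16 = -16 + V*C²)
x(o) = 2 + o² - 2*o (x(o) = (o² - 2*o) + 2 = 2 + o² - 2*o)
x(2)*K(-33, -31) = (2 + 2² - 2*2)*(-16 - 33*(-31)²) = (2 + 4 - 4)*(-16 - 33*961) = 2*(-16 - 31713) = 2*(-31729) = -63458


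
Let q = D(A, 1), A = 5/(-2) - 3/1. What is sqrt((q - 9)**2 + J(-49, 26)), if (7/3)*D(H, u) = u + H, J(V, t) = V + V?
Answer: sqrt(4201)/14 ≈ 4.6297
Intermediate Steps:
A = -11/2 (A = 5*(-1/2) - 3*1 = -5/2 - 3 = -11/2 ≈ -5.5000)
J(V, t) = 2*V
D(H, u) = 3*H/7 + 3*u/7 (D(H, u) = 3*(u + H)/7 = 3*(H + u)/7 = 3*H/7 + 3*u/7)
q = -27/14 (q = (3/7)*(-11/2) + (3/7)*1 = -33/14 + 3/7 = -27/14 ≈ -1.9286)
sqrt((q - 9)**2 + J(-49, 26)) = sqrt((-27/14 - 9)**2 + 2*(-49)) = sqrt((-153/14)**2 - 98) = sqrt(23409/196 - 98) = sqrt(4201/196) = sqrt(4201)/14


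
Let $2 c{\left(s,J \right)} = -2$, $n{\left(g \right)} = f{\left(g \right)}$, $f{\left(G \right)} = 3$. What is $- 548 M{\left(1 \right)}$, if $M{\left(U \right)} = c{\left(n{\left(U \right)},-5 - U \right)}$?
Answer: $548$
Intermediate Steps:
$n{\left(g \right)} = 3$
$c{\left(s,J \right)} = -1$ ($c{\left(s,J \right)} = \frac{1}{2} \left(-2\right) = -1$)
$M{\left(U \right)} = -1$
$- 548 M{\left(1 \right)} = \left(-548\right) \left(-1\right) = 548$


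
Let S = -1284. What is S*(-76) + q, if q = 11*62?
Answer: 98266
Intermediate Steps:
q = 682
S*(-76) + q = -1284*(-76) + 682 = 97584 + 682 = 98266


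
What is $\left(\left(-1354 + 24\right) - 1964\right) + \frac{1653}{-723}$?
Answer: $- \frac{794405}{241} \approx -3296.3$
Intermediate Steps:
$\left(\left(-1354 + 24\right) - 1964\right) + \frac{1653}{-723} = \left(-1330 - 1964\right) + 1653 \left(- \frac{1}{723}\right) = -3294 - \frac{551}{241} = - \frac{794405}{241}$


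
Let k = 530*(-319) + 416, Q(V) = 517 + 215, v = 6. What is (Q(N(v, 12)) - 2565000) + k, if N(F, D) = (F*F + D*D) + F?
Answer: -2732922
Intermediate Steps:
N(F, D) = F + D² + F² (N(F, D) = (F² + D²) + F = (D² + F²) + F = F + D² + F²)
Q(V) = 732
k = -168654 (k = -169070 + 416 = -168654)
(Q(N(v, 12)) - 2565000) + k = (732 - 2565000) - 168654 = -2564268 - 168654 = -2732922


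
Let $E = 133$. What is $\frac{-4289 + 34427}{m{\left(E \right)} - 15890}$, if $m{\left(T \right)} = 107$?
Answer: $- \frac{10046}{5261} \approx -1.9095$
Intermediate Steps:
$\frac{-4289 + 34427}{m{\left(E \right)} - 15890} = \frac{-4289 + 34427}{107 - 15890} = \frac{30138}{-15783} = 30138 \left(- \frac{1}{15783}\right) = - \frac{10046}{5261}$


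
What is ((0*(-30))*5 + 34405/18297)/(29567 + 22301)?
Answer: 34405/949028796 ≈ 3.6253e-5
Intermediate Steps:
((0*(-30))*5 + 34405/18297)/(29567 + 22301) = (0*5 + 34405*(1/18297))/51868 = (0 + 34405/18297)*(1/51868) = (34405/18297)*(1/51868) = 34405/949028796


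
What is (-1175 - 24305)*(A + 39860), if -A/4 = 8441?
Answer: -155326080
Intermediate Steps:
A = -33764 (A = -4*8441 = -33764)
(-1175 - 24305)*(A + 39860) = (-1175 - 24305)*(-33764 + 39860) = -25480*6096 = -155326080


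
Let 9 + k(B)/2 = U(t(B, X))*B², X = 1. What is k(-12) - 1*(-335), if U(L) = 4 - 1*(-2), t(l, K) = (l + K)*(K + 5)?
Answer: 2045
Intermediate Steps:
t(l, K) = (5 + K)*(K + l) (t(l, K) = (K + l)*(5 + K) = (5 + K)*(K + l))
U(L) = 6 (U(L) = 4 + 2 = 6)
k(B) = -18 + 12*B² (k(B) = -18 + 2*(6*B²) = -18 + 12*B²)
k(-12) - 1*(-335) = (-18 + 12*(-12)²) - 1*(-335) = (-18 + 12*144) + 335 = (-18 + 1728) + 335 = 1710 + 335 = 2045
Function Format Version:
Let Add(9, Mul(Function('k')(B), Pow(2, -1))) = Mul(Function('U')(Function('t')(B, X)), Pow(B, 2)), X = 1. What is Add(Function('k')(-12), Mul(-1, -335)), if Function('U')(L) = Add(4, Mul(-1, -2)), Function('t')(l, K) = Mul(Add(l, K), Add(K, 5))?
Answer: 2045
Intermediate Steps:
Function('t')(l, K) = Mul(Add(5, K), Add(K, l)) (Function('t')(l, K) = Mul(Add(K, l), Add(5, K)) = Mul(Add(5, K), Add(K, l)))
Function('U')(L) = 6 (Function('U')(L) = Add(4, 2) = 6)
Function('k')(B) = Add(-18, Mul(12, Pow(B, 2))) (Function('k')(B) = Add(-18, Mul(2, Mul(6, Pow(B, 2)))) = Add(-18, Mul(12, Pow(B, 2))))
Add(Function('k')(-12), Mul(-1, -335)) = Add(Add(-18, Mul(12, Pow(-12, 2))), Mul(-1, -335)) = Add(Add(-18, Mul(12, 144)), 335) = Add(Add(-18, 1728), 335) = Add(1710, 335) = 2045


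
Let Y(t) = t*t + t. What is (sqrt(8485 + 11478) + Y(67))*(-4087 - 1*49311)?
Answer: -243281288 - 53398*sqrt(19963) ≈ -2.5083e+8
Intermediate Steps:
Y(t) = t + t**2 (Y(t) = t**2 + t = t + t**2)
(sqrt(8485 + 11478) + Y(67))*(-4087 - 1*49311) = (sqrt(8485 + 11478) + 67*(1 + 67))*(-4087 - 1*49311) = (sqrt(19963) + 67*68)*(-4087 - 49311) = (sqrt(19963) + 4556)*(-53398) = (4556 + sqrt(19963))*(-53398) = -243281288 - 53398*sqrt(19963)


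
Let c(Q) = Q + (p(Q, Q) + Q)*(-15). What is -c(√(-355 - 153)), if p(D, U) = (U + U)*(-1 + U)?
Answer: -15240 - 32*I*√127 ≈ -15240.0 - 360.62*I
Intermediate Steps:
p(D, U) = 2*U*(-1 + U) (p(D, U) = (2*U)*(-1 + U) = 2*U*(-1 + U))
c(Q) = -14*Q - 30*Q*(-1 + Q) (c(Q) = Q + (2*Q*(-1 + Q) + Q)*(-15) = Q + (Q + 2*Q*(-1 + Q))*(-15) = Q + (-15*Q - 30*Q*(-1 + Q)) = -14*Q - 30*Q*(-1 + Q))
-c(√(-355 - 153)) = -2*√(-355 - 153)*(8 - 15*√(-355 - 153)) = -2*√(-508)*(8 - 30*I*√127) = -2*2*I*√127*(8 - 30*I*√127) = -4*I*√127*(8 - 30*I*√127)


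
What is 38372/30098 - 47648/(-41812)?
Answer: 379814946/157307197 ≈ 2.4145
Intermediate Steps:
38372/30098 - 47648/(-41812) = 38372*(1/30098) - 47648*(-1/41812) = 19186/15049 + 11912/10453 = 379814946/157307197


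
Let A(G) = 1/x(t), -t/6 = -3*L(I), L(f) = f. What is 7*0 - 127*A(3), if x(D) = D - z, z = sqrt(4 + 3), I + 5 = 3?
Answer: 4572/1289 - 127*sqrt(7)/1289 ≈ 3.2863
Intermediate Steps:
I = -2 (I = -5 + 3 = -2)
z = sqrt(7) ≈ 2.6458
t = -36 (t = -(-18)*(-2) = -6*6 = -36)
x(D) = D - sqrt(7)
A(G) = 1/(-36 - sqrt(7))
7*0 - 127*A(3) = 7*0 - 127*(-36/1289 + sqrt(7)/1289) = 0 + (4572/1289 - 127*sqrt(7)/1289) = 4572/1289 - 127*sqrt(7)/1289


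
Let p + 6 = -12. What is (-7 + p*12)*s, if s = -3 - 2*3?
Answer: 2007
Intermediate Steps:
p = -18 (p = -6 - 12 = -18)
s = -9 (s = -3 - 6 = -9)
(-7 + p*12)*s = (-7 - 18*12)*(-9) = (-7 - 216)*(-9) = -223*(-9) = 2007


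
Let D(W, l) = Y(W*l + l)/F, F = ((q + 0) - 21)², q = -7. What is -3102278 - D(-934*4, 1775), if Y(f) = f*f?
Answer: -43954359826577/784 ≈ -5.6064e+10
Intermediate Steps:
Y(f) = f²
F = 784 (F = ((-7 + 0) - 21)² = (-7 - 21)² = (-28)² = 784)
D(W, l) = (l + W*l)²/784 (D(W, l) = (W*l + l)²/784 = (l + W*l)²*(1/784) = (l + W*l)²/784)
-3102278 - D(-934*4, 1775) = -3102278 - 1775²*(1 - 934*4)²/784 = -3102278 - 3150625*(1 - 3736)²/784 = -3102278 - 3150625*(-3735)²/784 = -3102278 - 3150625*13950225/784 = -3102278 - 1*43951927640625/784 = -3102278 - 43951927640625/784 = -43954359826577/784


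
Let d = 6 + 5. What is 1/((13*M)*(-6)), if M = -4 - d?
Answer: 1/1170 ≈ 0.00085470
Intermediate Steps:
d = 11
M = -15 (M = -4 - 1*11 = -4 - 11 = -15)
1/((13*M)*(-6)) = 1/((13*(-15))*(-6)) = 1/(-195*(-6)) = 1/1170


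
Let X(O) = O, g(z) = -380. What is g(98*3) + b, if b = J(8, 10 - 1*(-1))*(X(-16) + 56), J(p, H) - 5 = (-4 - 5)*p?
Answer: -3060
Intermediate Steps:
J(p, H) = 5 - 9*p (J(p, H) = 5 + (-4 - 5)*p = 5 - 9*p)
b = -2680 (b = (5 - 9*8)*(-16 + 56) = (5 - 72)*40 = -67*40 = -2680)
g(98*3) + b = -380 - 2680 = -3060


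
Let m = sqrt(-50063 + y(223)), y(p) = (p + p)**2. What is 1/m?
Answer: sqrt(148853)/148853 ≈ 0.0025919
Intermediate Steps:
y(p) = 4*p**2 (y(p) = (2*p)**2 = 4*p**2)
m = sqrt(148853) (m = sqrt(-50063 + 4*223**2) = sqrt(-50063 + 4*49729) = sqrt(-50063 + 198916) = sqrt(148853) ≈ 385.81)
1/m = 1/(sqrt(148853)) = sqrt(148853)/148853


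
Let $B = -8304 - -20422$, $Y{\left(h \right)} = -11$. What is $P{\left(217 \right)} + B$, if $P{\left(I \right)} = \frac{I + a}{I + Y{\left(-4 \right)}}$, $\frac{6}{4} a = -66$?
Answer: $\frac{2496481}{206} \approx 12119.0$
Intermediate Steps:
$a = -44$ ($a = \frac{2}{3} \left(-66\right) = -44$)
$B = 12118$ ($B = -8304 + 20422 = 12118$)
$P{\left(I \right)} = \frac{-44 + I}{-11 + I}$ ($P{\left(I \right)} = \frac{I - 44}{I - 11} = \frac{-44 + I}{-11 + I}$)
$P{\left(217 \right)} + B = \frac{-44 + 217}{-11 + 217} + 12118 = \frac{1}{206} \cdot 173 + 12118 = \frac{173}{206} + 12118 = \frac{2496481}{206}$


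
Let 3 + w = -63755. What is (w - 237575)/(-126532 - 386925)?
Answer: 301333/513457 ≈ 0.58687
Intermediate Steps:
w = -63758 (w = -3 - 63755 = -63758)
(w - 237575)/(-126532 - 386925) = (-63758 - 237575)/(-126532 - 386925) = -301333/(-513457) = -301333*(-1/513457) = 301333/513457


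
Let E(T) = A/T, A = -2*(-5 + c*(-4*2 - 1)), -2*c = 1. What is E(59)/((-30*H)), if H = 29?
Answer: -1/51330 ≈ -1.9482e-5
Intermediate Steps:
c = -½ (c = -½*1 = -½ ≈ -0.50000)
A = 1 (A = -2*(-5 - (-4*2 - 1)/2) = -2*(-5 - (-8 - 1)/2) = -2*(-5 - ½*(-9)) = -2*(-5 + 9/2) = -2*(-½) = 1)
E(T) = 1/T
E(59)/((-30*H)) = 1/(59*((-30*29))) = (1/59)/(-870) = (1/59)*(-1/870) = -1/51330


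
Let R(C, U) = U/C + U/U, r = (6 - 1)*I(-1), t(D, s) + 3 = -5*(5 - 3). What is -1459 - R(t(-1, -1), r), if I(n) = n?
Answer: -18985/13 ≈ -1460.4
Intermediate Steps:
t(D, s) = -13 (t(D, s) = -3 - 5*(5 - 3) = -3 - 5*2 = -3 - 10 = -13)
r = -5 (r = (6 - 1)*(-1) = 5*(-1) = -5)
R(C, U) = 1 + U/C (R(C, U) = U/C + 1 = 1 + U/C)
-1459 - R(t(-1, -1), r) = -1459 - (-13 - 5)/(-13) = -1459 - (-1)*(-18)/13 = -1459 - 1*18/13 = -1459 - 18/13 = -18985/13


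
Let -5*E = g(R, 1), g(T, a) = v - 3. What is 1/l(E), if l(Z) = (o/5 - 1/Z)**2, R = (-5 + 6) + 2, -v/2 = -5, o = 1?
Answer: 1225/1024 ≈ 1.1963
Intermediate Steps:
v = 10 (v = -2*(-5) = 10)
R = 3 (R = 1 + 2 = 3)
g(T, a) = 7 (g(T, a) = 10 - 3 = 7)
E = -7/5 (E = -1/5*7 = -7/5 ≈ -1.4000)
l(Z) = (1/5 - 1/Z)**2
1/l(E) = 1/((-5 - 7/5)**2/(25*(-7/5)**2)) = 1/((1/25)*(25/49)*(-32/5)**2) = 1/((1/25)*(25/49)*(1024/25)) = 1/(1024/1225) = 1225/1024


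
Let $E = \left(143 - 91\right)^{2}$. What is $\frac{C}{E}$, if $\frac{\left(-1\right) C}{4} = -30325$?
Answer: $\frac{30325}{676} \approx 44.859$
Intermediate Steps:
$C = 121300$ ($C = \left(-4\right) \left(-30325\right) = 121300$)
$E = 2704$ ($E = 52^{2} = 2704$)
$\frac{C}{E} = \frac{121300}{2704} = 121300 \cdot \frac{1}{2704} = \frac{30325}{676}$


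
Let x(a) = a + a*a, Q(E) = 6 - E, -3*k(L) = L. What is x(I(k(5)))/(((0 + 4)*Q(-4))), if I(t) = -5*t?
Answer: 35/18 ≈ 1.9444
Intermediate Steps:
k(L) = -L/3
x(a) = a + a²
x(I(k(5)))/(((0 + 4)*Q(-4))) = ((-(-5)*5/3)*(1 - (-5)*5/3))/(((0 + 4)*(6 - 1*(-4)))) = ((-5*(-5/3))*(1 - 5*(-5/3)))/((4*(6 + 4))) = (25*(1 + 25/3)/3)/((4*10)) = ((25/3)*(28/3))/40 = (700/9)*(1/40) = 35/18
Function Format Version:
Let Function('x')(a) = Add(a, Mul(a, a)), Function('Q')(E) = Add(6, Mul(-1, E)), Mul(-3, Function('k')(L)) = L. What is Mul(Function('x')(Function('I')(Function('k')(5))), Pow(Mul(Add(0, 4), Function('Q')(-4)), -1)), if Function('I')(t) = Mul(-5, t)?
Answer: Rational(35, 18) ≈ 1.9444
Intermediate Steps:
Function('k')(L) = Mul(Rational(-1, 3), L)
Function('x')(a) = Add(a, Pow(a, 2))
Mul(Function('x')(Function('I')(Function('k')(5))), Pow(Mul(Add(0, 4), Function('Q')(-4)), -1)) = Mul(Mul(Mul(-5, Mul(Rational(-1, 3), 5)), Add(1, Mul(-5, Mul(Rational(-1, 3), 5)))), Pow(Mul(Add(0, 4), Add(6, Mul(-1, -4))), -1)) = Mul(Mul(Mul(-5, Rational(-5, 3)), Add(1, Mul(-5, Rational(-5, 3)))), Pow(Mul(4, Add(6, 4)), -1)) = Mul(Mul(Rational(25, 3), Add(1, Rational(25, 3))), Pow(Mul(4, 10), -1)) = Mul(Mul(Rational(25, 3), Rational(28, 3)), Pow(40, -1)) = Mul(Rational(700, 9), Rational(1, 40)) = Rational(35, 18)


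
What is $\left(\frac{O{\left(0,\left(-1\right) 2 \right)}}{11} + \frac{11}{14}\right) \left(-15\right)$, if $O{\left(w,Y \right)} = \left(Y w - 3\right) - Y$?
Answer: $- \frac{1605}{154} \approx -10.422$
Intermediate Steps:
$O{\left(w,Y \right)} = -3 - Y + Y w$ ($O{\left(w,Y \right)} = \left(-3 + Y w\right) - Y = -3 - Y + Y w$)
$\left(\frac{O{\left(0,\left(-1\right) 2 \right)}}{11} + \frac{11}{14}\right) \left(-15\right) = \left(\frac{-3 - \left(-1\right) 2 + \left(-1\right) 2 \cdot 0}{11} + \frac{11}{14}\right) \left(-15\right) = \left(\left(-3 - -2 - 0\right) \frac{1}{11} + 11 \cdot \frac{1}{14}\right) \left(-15\right) = \left(\left(-3 + 2 + 0\right) \frac{1}{11} + \frac{11}{14}\right) \left(-15\right) = \left(\left(-1\right) \frac{1}{11} + \frac{11}{14}\right) \left(-15\right) = \left(- \frac{1}{11} + \frac{11}{14}\right) \left(-15\right) = \frac{107}{154} \left(-15\right) = - \frac{1605}{154}$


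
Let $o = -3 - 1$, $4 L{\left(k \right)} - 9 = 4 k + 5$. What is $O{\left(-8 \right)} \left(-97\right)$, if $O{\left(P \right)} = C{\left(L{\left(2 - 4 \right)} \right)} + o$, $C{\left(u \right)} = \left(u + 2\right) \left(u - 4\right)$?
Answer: $\frac{4947}{4} \approx 1236.8$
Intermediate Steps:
$L{\left(k \right)} = \frac{7}{2} + k$ ($L{\left(k \right)} = \frac{9}{4} + \frac{4 k + 5}{4} = \frac{9}{4} + \frac{5 + 4 k}{4} = \frac{9}{4} + \left(\frac{5}{4} + k\right) = \frac{7}{2} + k$)
$C{\left(u \right)} = \left(-4 + u\right) \left(2 + u\right)$ ($C{\left(u \right)} = \left(2 + u\right) \left(-4 + u\right) = \left(-4 + u\right) \left(2 + u\right)$)
$o = -4$
$O{\left(P \right)} = - \frac{51}{4}$ ($O{\left(P \right)} = \left(-8 + \left(\frac{7}{2} + \left(2 - 4\right)\right)^{2} - 2 \left(\frac{7}{2} + \left(2 - 4\right)\right)\right) - 4 = \left(-8 + \left(\frac{7}{2} - 2\right)^{2} - 2 \left(\frac{7}{2} - 2\right)\right) - 4 = \left(-8 + \left(\frac{3}{2}\right)^{2} - 3\right) - 4 = \left(-8 + \frac{9}{4} - 3\right) - 4 = - \frac{35}{4} - 4 = - \frac{51}{4}$)
$O{\left(-8 \right)} \left(-97\right) = \left(- \frac{51}{4}\right) \left(-97\right) = \frac{4947}{4}$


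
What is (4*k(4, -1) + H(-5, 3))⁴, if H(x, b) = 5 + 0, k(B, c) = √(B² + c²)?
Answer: 115409 + 23760*√17 ≈ 2.1337e+5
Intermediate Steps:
H(x, b) = 5
(4*k(4, -1) + H(-5, 3))⁴ = (4*√(4² + (-1)²) + 5)⁴ = (4*√(16 + 1) + 5)⁴ = (4*√17 + 5)⁴ = (5 + 4*√17)⁴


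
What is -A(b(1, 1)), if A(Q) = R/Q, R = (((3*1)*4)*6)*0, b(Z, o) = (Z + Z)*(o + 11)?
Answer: 0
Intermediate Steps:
b(Z, o) = 2*Z*(11 + o) (b(Z, o) = (2*Z)*(11 + o) = 2*Z*(11 + o))
R = 0 (R = ((3*4)*6)*0 = (12*6)*0 = 72*0 = 0)
A(Q) = 0 (A(Q) = 0/Q = 0)
-A(b(1, 1)) = -1*0 = 0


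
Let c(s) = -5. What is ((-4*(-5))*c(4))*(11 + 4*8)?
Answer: -4300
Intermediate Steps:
((-4*(-5))*c(4))*(11 + 4*8) = (-4*(-5)*(-5))*(11 + 4*8) = (20*(-5))*(11 + 32) = -100*43 = -4300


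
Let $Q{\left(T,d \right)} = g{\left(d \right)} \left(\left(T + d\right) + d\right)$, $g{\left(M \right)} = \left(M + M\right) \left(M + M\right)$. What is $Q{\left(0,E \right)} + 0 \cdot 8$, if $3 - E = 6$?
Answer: $-216$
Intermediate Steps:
$E = -3$ ($E = 3 - 6 = -3$)
$g{\left(M \right)} = 4 M^{2}$ ($g{\left(M \right)} = 2 M 2 M = 4 M^{2}$)
$Q{\left(T,d \right)} = 4 d^{2} \left(T + 2 d\right)$ ($Q{\left(T,d \right)} = 4 d^{2} \left(\left(T + d\right) + d\right) = 4 d^{2} \left(T + 2 d\right)$)
$Q{\left(0,E \right)} + 0 \cdot 8 = 4 \left(-3\right)^{2} \left(0 + 2 \left(-3\right)\right) + 0 \cdot 8 = 4 \cdot 9 \left(0 - 6\right) + 0 = 4 \cdot 9 \left(-6\right) + 0 = -216 + 0 = -216$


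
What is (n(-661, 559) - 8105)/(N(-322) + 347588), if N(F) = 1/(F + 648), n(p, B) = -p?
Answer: -2426744/113313689 ≈ -0.021416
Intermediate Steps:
N(F) = 1/(648 + F)
(n(-661, 559) - 8105)/(N(-322) + 347588) = (-1*(-661) - 8105)/(1/(648 - 322) + 347588) = (661 - 8105)/(1/326 + 347588) = -7444/(1/326 + 347588) = -7444/113313689/326 = -7444*326/113313689 = -2426744/113313689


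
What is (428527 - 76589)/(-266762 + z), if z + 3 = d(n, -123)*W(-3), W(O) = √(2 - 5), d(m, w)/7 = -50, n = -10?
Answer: -18776948114/14232786545 + 4927132*I*√3/2846557309 ≈ -1.3193 + 0.002998*I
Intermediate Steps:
d(m, w) = -350 (d(m, w) = 7*(-50) = -350)
W(O) = I*√3 (W(O) = √(-3) = I*√3)
z = -3 - 350*I*√3 ≈ -3.0 - 606.22*I
(428527 - 76589)/(-266762 + z) = (428527 - 76589)/(-266762 + (-3 - 350*I*√3)) = 351938/(-266765 - 350*I*√3)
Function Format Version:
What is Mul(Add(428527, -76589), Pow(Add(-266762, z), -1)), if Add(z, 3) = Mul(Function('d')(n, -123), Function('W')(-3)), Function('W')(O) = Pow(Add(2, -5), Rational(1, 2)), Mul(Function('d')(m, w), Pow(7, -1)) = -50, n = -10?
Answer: Add(Rational(-18776948114, 14232786545), Mul(Rational(4927132, 2846557309), I, Pow(3, Rational(1, 2)))) ≈ Add(-1.3193, Mul(0.0029980, I))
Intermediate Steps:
Function('d')(m, w) = -350 (Function('d')(m, w) = Mul(7, -50) = -350)
Function('W')(O) = Mul(I, Pow(3, Rational(1, 2))) (Function('W')(O) = Pow(-3, Rational(1, 2)) = Mul(I, Pow(3, Rational(1, 2))))
z = Add(-3, Mul(-350, I, Pow(3, Rational(1, 2)))) (z = Add(-3, Mul(-350, Mul(I, Pow(3, Rational(1, 2))))) = Add(-3, Mul(-350, I, Pow(3, Rational(1, 2)))) ≈ Add(-3.0000, Mul(-606.22, I)))
Mul(Add(428527, -76589), Pow(Add(-266762, z), -1)) = Mul(Add(428527, -76589), Pow(Add(-266762, Add(-3, Mul(-350, I, Pow(3, Rational(1, 2))))), -1)) = Mul(351938, Pow(Add(-266765, Mul(-350, I, Pow(3, Rational(1, 2)))), -1))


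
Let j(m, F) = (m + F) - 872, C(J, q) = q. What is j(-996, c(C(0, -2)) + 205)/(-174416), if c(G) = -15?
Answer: 839/87208 ≈ 0.0096207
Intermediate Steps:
j(m, F) = -872 + F + m (j(m, F) = (F + m) - 872 = -872 + F + m)
j(-996, c(C(0, -2)) + 205)/(-174416) = (-872 + (-15 + 205) - 996)/(-174416) = (-872 + 190 - 996)*(-1/174416) = -1678*(-1/174416) = 839/87208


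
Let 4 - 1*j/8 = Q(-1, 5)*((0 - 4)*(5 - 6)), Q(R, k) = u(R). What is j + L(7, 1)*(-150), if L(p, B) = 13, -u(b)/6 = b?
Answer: -2110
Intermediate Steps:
u(b) = -6*b
Q(R, k) = -6*R
j = -160 (j = 32 - 8*(-6*(-1))*(0 - 4)*(5 - 6) = 32 - 48*(-4*(-1)) = 32 - 48*4 = 32 - 8*24 = 32 - 192 = -160)
j + L(7, 1)*(-150) = -160 + 13*(-150) = -160 - 1950 = -2110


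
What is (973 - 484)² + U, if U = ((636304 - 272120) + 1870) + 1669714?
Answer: 2274889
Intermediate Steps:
U = 2035768 (U = (364184 + 1870) + 1669714 = 366054 + 1669714 = 2035768)
(973 - 484)² + U = (973 - 484)² + 2035768 = 489² + 2035768 = 239121 + 2035768 = 2274889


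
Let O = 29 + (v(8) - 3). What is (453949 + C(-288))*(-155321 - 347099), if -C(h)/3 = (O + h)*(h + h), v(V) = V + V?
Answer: -14500343620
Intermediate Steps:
v(V) = 2*V
O = 42 (O = 29 + (2*8 - 3) = 29 + (16 - 3) = 29 + 13 = 42)
C(h) = -6*h*(42 + h) (C(h) = -3*(42 + h)*(h + h) = -3*(42 + h)*2*h = -6*h*(42 + h))
(453949 + C(-288))*(-155321 - 347099) = (453949 - 6*(-288)*(42 - 288))*(-155321 - 347099) = (453949 - 6*(-288)*(-246))*(-502420) = (453949 - 425088)*(-502420) = 28861*(-502420) = -14500343620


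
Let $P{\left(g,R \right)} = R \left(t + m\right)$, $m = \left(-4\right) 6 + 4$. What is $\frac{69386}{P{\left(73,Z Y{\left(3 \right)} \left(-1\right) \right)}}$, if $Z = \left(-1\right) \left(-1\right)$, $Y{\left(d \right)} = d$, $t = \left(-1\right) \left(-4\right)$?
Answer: $\frac{34693}{24} \approx 1445.5$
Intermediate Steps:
$t = 4$
$m = -20$ ($m = -24 + 4 = -20$)
$Z = 1$
$P{\left(g,R \right)} = - 16 R$ ($P{\left(g,R \right)} = R \left(4 - 20\right) = R \left(-16\right) = - 16 R$)
$\frac{69386}{P{\left(73,Z Y{\left(3 \right)} \left(-1\right) \right)}} = \frac{69386}{\left(-16\right) 1 \cdot 3 \left(-1\right)} = \frac{69386}{\left(-16\right) 3 \left(-1\right)} = \frac{69386}{\left(-16\right) \left(-3\right)} = \frac{69386}{48} = 69386 \cdot \frac{1}{48} = \frac{34693}{24}$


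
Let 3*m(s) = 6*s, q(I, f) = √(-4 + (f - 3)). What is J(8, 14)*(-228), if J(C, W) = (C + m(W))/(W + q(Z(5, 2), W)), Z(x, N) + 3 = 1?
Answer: -608 + 304*√7/7 ≈ -493.10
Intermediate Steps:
Z(x, N) = -2 (Z(x, N) = -3 + 1 = -2)
q(I, f) = √(-7 + f) (q(I, f) = √(-4 + (-3 + f)) = √(-7 + f))
m(s) = 2*s (m(s) = (6*s)/3 = 2*s)
J(C, W) = (C + 2*W)/(W + √(-7 + W))
J(8, 14)*(-228) = ((8 + 2*14)/(14 + √(-7 + 14)))*(-228) = ((8 + 28)/(14 + √7))*(-228) = (36/(14 + √7))*(-228) = -8208/(14 + √7)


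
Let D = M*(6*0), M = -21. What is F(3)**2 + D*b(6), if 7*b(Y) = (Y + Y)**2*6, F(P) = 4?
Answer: 16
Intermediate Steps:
b(Y) = 24*Y**2/7 (b(Y) = ((Y + Y)**2*6)/7 = ((2*Y)**2*6)/7 = ((4*Y**2)*6)/7 = (24*Y**2)/7 = 24*Y**2/7)
D = 0 (D = -126*0 = -21*0 = 0)
F(3)**2 + D*b(6) = 4**2 + 0*((24/7)*6**2) = 16 + 0*((24/7)*36) = 16 + 0*(864/7) = 16 + 0 = 16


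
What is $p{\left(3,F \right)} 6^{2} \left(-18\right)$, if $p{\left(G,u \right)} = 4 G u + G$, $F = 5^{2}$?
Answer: $-196344$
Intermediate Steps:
$F = 25$
$p{\left(G,u \right)} = G + 4 G u$ ($p{\left(G,u \right)} = 4 G u + G = G + 4 G u$)
$p{\left(3,F \right)} 6^{2} \left(-18\right) = 3 \left(1 + 4 \cdot 25\right) 6^{2} \left(-18\right) = 3 \left(1 + 100\right) 36 \left(-18\right) = 3 \cdot 101 \cdot 36 \left(-18\right) = 303 \cdot 36 \left(-18\right) = 10908 \left(-18\right) = -196344$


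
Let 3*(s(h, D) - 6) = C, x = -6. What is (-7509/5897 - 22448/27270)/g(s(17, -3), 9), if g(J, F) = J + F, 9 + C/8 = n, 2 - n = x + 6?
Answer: 168573143/294820515 ≈ 0.57178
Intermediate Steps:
n = 2 (n = 2 - (-6 + 6) = 2 - 1*0 = 2 + 0 = 2)
C = -56 (C = -72 + 8*2 = -72 + 16 = -56)
s(h, D) = -38/3 (s(h, D) = 6 + (⅓)*(-56) = 6 - 56/3 = -38/3)
g(J, F) = F + J
(-7509/5897 - 22448/27270)/g(s(17, -3), 9) = (-7509/5897 - 22448/27270)/(9 - 38/3) = (-7509*1/5897 - 22448*1/27270)/(-11/3) = (-7509/5897 - 11224/13635)*(-3/11) = -168573143/80405595*(-3/11) = 168573143/294820515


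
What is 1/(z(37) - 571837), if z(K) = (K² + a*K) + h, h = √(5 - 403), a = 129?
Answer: -565695/320010833423 - I*√398/320010833423 ≈ -1.7677e-6 - 6.2341e-11*I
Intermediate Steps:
h = I*√398 (h = √(-398) = I*√398 ≈ 19.95*I)
z(K) = K² + 129*K + I*√398 (z(K) = (K² + 129*K) + I*√398 = K² + 129*K + I*√398)
1/(z(37) - 571837) = 1/((37² + 129*37 + I*√398) - 571837) = 1/((1369 + 4773 + I*√398) - 571837) = 1/((6142 + I*√398) - 571837) = 1/(-565695 + I*√398)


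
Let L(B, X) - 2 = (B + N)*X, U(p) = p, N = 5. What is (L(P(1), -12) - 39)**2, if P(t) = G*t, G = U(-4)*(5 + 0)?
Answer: 20449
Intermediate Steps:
G = -20 (G = -4*(5 + 0) = -4*5 = -20)
P(t) = -20*t
L(B, X) = 2 + X*(5 + B) (L(B, X) = 2 + (B + 5)*X = 2 + (5 + B)*X = 2 + X*(5 + B))
(L(P(1), -12) - 39)**2 = ((2 + 5*(-12) - 20*1*(-12)) - 39)**2 = ((2 - 60 - 20*(-12)) - 39)**2 = ((2 - 60 + 240) - 39)**2 = (182 - 39)**2 = 143**2 = 20449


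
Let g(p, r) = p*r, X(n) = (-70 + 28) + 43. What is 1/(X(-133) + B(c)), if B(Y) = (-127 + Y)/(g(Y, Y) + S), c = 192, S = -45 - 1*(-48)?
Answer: 36867/36932 ≈ 0.99824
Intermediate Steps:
S = 3 (S = -45 + 48 = 3)
X(n) = 1 (X(n) = -42 + 43 = 1)
B(Y) = (-127 + Y)/(3 + Y²) (B(Y) = (-127 + Y)/(Y*Y + 3) = (-127 + Y)/(Y² + 3) = (-127 + Y)/(3 + Y²))
1/(X(-133) + B(c)) = 1/(1 + (-127 + 192)/(3 + 192²)) = 1/(1 + 65/(3 + 36864)) = 1/(1 + 65/36867) = 1/(36932/36867) = 36867/36932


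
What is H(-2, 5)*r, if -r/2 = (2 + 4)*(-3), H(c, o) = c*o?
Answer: -360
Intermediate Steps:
r = 36 (r = -2*(2 + 4)*(-3) = -12*(-3) = -2*(-18) = 36)
H(-2, 5)*r = -2*5*36 = -10*36 = -360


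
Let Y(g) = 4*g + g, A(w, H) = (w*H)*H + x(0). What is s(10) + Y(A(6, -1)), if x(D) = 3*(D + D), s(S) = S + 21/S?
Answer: 421/10 ≈ 42.100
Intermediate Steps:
x(D) = 6*D (x(D) = 3*(2*D) = 6*D)
A(w, H) = w*H² (A(w, H) = (w*H)*H + 6*0 = (H*w)*H + 0 = w*H² + 0 = w*H²)
Y(g) = 5*g
s(10) + Y(A(6, -1)) = (10 + 21/10) + 5*(6*(-1)²) = (10 + 21*(⅒)) + 5*(6*1) = (10 + 21/10) + 5*6 = 121/10 + 30 = 421/10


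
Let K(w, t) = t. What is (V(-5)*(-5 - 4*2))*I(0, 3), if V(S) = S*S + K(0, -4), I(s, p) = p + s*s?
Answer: -819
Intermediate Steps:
I(s, p) = p + s²
V(S) = -4 + S² (V(S) = S*S - 4 = S² - 4 = -4 + S²)
(V(-5)*(-5 - 4*2))*I(0, 3) = ((-4 + (-5)²)*(-5 - 4*2))*(3 + 0²) = ((-4 + 25)*(-5 - 8))*(3 + 0) = (21*(-13))*3 = -273*3 = -819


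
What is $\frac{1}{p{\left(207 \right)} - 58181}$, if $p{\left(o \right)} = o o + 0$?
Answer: $- \frac{1}{15332} \approx -6.5223 \cdot 10^{-5}$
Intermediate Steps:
$p{\left(o \right)} = o^{2}$ ($p{\left(o \right)} = o^{2} + 0 = o^{2}$)
$\frac{1}{p{\left(207 \right)} - 58181} = \frac{1}{207^{2} - 58181} = \frac{1}{42849 - 58181} = \frac{1}{-15332} = - \frac{1}{15332}$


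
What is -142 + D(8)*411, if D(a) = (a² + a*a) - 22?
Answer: 43424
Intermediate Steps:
D(a) = -22 + 2*a² (D(a) = (a² + a²) - 22 = 2*a² - 22 = -22 + 2*a²)
-142 + D(8)*411 = -142 + (-22 + 2*8²)*411 = -142 + (-22 + 2*64)*411 = -142 + (-22 + 128)*411 = -142 + 106*411 = -142 + 43566 = 43424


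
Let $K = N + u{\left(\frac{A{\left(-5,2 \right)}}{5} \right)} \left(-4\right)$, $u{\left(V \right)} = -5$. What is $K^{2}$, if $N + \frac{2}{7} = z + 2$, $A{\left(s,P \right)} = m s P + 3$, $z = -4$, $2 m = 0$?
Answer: $\frac{15376}{49} \approx 313.8$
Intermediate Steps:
$m = 0$ ($m = \frac{1}{2} \cdot 0 = 0$)
$A{\left(s,P \right)} = 3$ ($A{\left(s,P \right)} = 0 s P + 3 = 0 P + 3 = 0 + 3 = 3$)
$N = - \frac{16}{7}$ ($N = - \frac{2}{7} + \left(-4 + 2\right) = - \frac{2}{7} - 2 = - \frac{16}{7} \approx -2.2857$)
$K = \frac{124}{7}$ ($K = - \frac{16}{7} - -20 = - \frac{16}{7} + 20 = \frac{124}{7} \approx 17.714$)
$K^{2} = \left(\frac{124}{7}\right)^{2} = \frac{15376}{49}$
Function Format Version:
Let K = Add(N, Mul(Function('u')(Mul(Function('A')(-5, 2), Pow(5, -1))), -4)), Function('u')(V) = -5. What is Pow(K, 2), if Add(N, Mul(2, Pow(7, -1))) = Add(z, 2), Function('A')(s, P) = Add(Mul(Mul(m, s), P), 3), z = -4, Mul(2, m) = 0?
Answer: Rational(15376, 49) ≈ 313.80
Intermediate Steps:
m = 0 (m = Mul(Rational(1, 2), 0) = 0)
Function('A')(s, P) = 3 (Function('A')(s, P) = Add(Mul(Mul(0, s), P), 3) = Add(Mul(0, P), 3) = Add(0, 3) = 3)
N = Rational(-16, 7) (N = Add(Rational(-2, 7), Add(-4, 2)) = Add(Rational(-2, 7), -2) = Rational(-16, 7) ≈ -2.2857)
K = Rational(124, 7) (K = Add(Rational(-16, 7), Mul(-5, -4)) = Add(Rational(-16, 7), 20) = Rational(124, 7) ≈ 17.714)
Pow(K, 2) = Pow(Rational(124, 7), 2) = Rational(15376, 49)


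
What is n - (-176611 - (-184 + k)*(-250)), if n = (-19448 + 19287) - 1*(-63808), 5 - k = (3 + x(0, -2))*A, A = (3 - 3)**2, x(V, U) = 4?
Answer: 285008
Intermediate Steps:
A = 0 (A = 0**2 = 0)
k = 5 (k = 5 - (3 + 4)*0 = 5 - 7*0 = 5 - 1*0 = 5 + 0 = 5)
n = 63647 (n = -161 + 63808 = 63647)
n - (-176611 - (-184 + k)*(-250)) = 63647 - (-176611 - (-184 + 5)*(-250)) = 63647 - (-176611 - (-179)*(-250)) = 63647 - (-176611 - 1*44750) = 63647 - (-176611 - 44750) = 63647 - 1*(-221361) = 63647 + 221361 = 285008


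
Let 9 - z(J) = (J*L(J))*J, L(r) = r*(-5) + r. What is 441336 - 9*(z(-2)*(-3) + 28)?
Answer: 440463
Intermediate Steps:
L(r) = -4*r (L(r) = -5*r + r = -4*r)
z(J) = 9 + 4*J³ (z(J) = 9 - J*(-4*J)*J = 9 - (-4*J²)*J = 9 - (-4)*J³ = 9 + 4*J³)
441336 - 9*(z(-2)*(-3) + 28) = 441336 - 9*((9 + 4*(-2)³)*(-3) + 28) = 441336 - 9*((9 + 4*(-8))*(-3) + 28) = 441336 - 9*((9 - 32)*(-3) + 28) = 441336 - 9*(-23*(-3) + 28) = 441336 - 9*(69 + 28) = 441336 - 9*97 = 441336 - 1*873 = 441336 - 873 = 440463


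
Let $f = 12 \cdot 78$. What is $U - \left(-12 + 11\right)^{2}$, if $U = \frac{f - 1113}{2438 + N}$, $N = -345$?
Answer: $- \frac{2270}{2093} \approx -1.0846$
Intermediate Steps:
$f = 936$
$U = - \frac{177}{2093}$ ($U = \frac{936 - 1113}{2438 - 345} = - \frac{177}{2093} \approx -0.084568$)
$U - \left(-12 + 11\right)^{2} = - \frac{177}{2093} - \left(-12 + 11\right)^{2} = - \frac{177}{2093} - \left(-1\right)^{2} = - \frac{177}{2093} - 1 = - \frac{2270}{2093}$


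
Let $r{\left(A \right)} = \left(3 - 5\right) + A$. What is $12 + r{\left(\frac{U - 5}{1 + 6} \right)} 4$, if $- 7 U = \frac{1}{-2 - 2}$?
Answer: $\frac{57}{49} \approx 1.1633$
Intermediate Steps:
$U = \frac{1}{28}$ ($U = - \frac{1}{7 \left(-2 - 2\right)} = - \frac{1}{7 \left(-4\right)} = \left(- \frac{1}{7}\right) \left(- \frac{1}{4}\right) = \frac{1}{28} \approx 0.035714$)
$r{\left(A \right)} = -2 + A$
$12 + r{\left(\frac{U - 5}{1 + 6} \right)} 4 = 12 + \left(-2 + \frac{\frac{1}{28} - 5}{1 + 6}\right) 4 = 12 + \left(-2 - \frac{139}{28 \cdot 7}\right) 4 = 12 + \left(-2 - \frac{139}{196}\right) 4 = 12 - \frac{531}{49} = \frac{57}{49}$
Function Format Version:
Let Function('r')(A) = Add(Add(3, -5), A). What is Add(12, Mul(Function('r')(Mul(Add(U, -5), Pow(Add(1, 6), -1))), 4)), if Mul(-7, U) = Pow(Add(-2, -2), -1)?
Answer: Rational(57, 49) ≈ 1.1633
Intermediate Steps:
U = Rational(1, 28) (U = Mul(Rational(-1, 7), Pow(Add(-2, -2), -1)) = Mul(Rational(-1, 7), Pow(-4, -1)) = Mul(Rational(-1, 7), Rational(-1, 4)) = Rational(1, 28) ≈ 0.035714)
Function('r')(A) = Add(-2, A)
Add(12, Mul(Function('r')(Mul(Add(U, -5), Pow(Add(1, 6), -1))), 4)) = Add(12, Mul(Add(-2, Mul(Add(Rational(1, 28), -5), Pow(Add(1, 6), -1))), 4)) = Add(12, Mul(Add(-2, Mul(Rational(-139, 28), Pow(7, -1))), 4)) = Add(12, Mul(Add(-2, Mul(Rational(-139, 28), Rational(1, 7))), 4)) = Add(12, Mul(Add(-2, Rational(-139, 196)), 4)) = Add(12, Mul(Rational(-531, 196), 4)) = Add(12, Rational(-531, 49)) = Rational(57, 49)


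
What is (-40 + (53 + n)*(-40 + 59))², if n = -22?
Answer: 301401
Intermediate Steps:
(-40 + (53 + n)*(-40 + 59))² = (-40 + (53 - 22)*(-40 + 59))² = (-40 + 31*19)² = (-40 + 589)² = 549² = 301401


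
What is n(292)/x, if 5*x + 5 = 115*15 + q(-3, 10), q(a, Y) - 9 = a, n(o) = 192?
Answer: 480/863 ≈ 0.55620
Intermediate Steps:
q(a, Y) = 9 + a
x = 1726/5 (x = -1 + (115*15 + (9 - 3))/5 = -1 + (1725 + 6)/5 = -1 + (⅕)*1731 = -1 + 1731/5 = 1726/5 ≈ 345.20)
n(292)/x = 192/(1726/5) = 192*(5/1726) = 480/863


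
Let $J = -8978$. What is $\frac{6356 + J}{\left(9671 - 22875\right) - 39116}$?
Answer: $\frac{437}{8720} \approx 0.050115$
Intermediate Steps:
$\frac{6356 + J}{\left(9671 - 22875\right) - 39116} = \frac{6356 - 8978}{\left(9671 - 22875\right) - 39116} = - \frac{2622}{\left(9671 - 22875\right) - 39116} = - \frac{2622}{-13204 - 39116} = - \frac{2622}{-52320} = \left(-2622\right) \left(- \frac{1}{52320}\right) = \frac{437}{8720}$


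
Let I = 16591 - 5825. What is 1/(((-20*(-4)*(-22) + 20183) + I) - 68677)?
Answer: -1/39488 ≈ -2.5324e-5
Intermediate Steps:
I = 10766
1/(((-20*(-4)*(-22) + 20183) + I) - 68677) = 1/(((-20*(-4)*(-22) + 20183) + 10766) - 68677) = 1/(((80*(-22) + 20183) + 10766) - 68677) = 1/(((-1760 + 20183) + 10766) - 68677) = 1/((18423 + 10766) - 68677) = 1/(29189 - 68677) = 1/(-39488) = -1/39488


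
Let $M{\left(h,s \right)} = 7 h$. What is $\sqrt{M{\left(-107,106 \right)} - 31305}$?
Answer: $i \sqrt{32054} \approx 179.04 i$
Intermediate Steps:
$\sqrt{M{\left(-107,106 \right)} - 31305} = \sqrt{7 \left(-107\right) - 31305} = \sqrt{-749 - 31305} = \sqrt{-32054} = i \sqrt{32054}$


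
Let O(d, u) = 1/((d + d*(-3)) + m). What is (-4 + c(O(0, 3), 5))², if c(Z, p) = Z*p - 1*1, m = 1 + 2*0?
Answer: 0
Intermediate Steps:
m = 1 (m = 1 + 0 = 1)
O(d, u) = 1/(1 - 2*d) (O(d, u) = 1/((d + d*(-3)) + 1) = 1/((d - 3*d) + 1) = 1/(-2*d + 1) = 1/(1 - 2*d))
c(Z, p) = -1 + Z*p (c(Z, p) = Z*p - 1 = -1 + Z*p)
(-4 + c(O(0, 3), 5))² = (-4 + (-1 - 1/(-1 + 2*0)*5))² = (-4 + (-1 - 1/(-1 + 0)*5))² = (-4 + (-1 - 1/(-1)*5))² = (-4 + (-1 - 1*(-1)*5))² = (-4 + (-1 + 1*5))² = (-4 + (-1 + 5))² = (-4 + 4)² = 0² = 0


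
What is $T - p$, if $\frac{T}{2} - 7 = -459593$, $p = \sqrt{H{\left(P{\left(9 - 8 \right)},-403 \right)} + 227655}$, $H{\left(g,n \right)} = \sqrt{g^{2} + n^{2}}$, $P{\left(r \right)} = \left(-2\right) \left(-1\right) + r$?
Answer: $-919172 - \sqrt{227655 + 17 \sqrt{562}} \approx -9.1965 \cdot 10^{5}$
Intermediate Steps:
$P{\left(r \right)} = 2 + r$
$p = \sqrt{227655 + 17 \sqrt{562}}$ ($p = \sqrt{\sqrt{\left(2 + \left(9 - 8\right)\right)^{2} + \left(-403\right)^{2}} + 227655} = \sqrt{\sqrt{\left(2 + 1\right)^{2} + 162409} + 227655} = \sqrt{\sqrt{3^{2} + 162409} + 227655} = \sqrt{\sqrt{9 + 162409} + 227655} = \sqrt{\sqrt{162418} + 227655} = \sqrt{17 \sqrt{562} + 227655} = \sqrt{227655 + 17 \sqrt{562}} \approx 477.55$)
$T = -919172$ ($T = 14 + 2 \left(-459593\right) = 14 - 919186 = -919172$)
$T - p = -919172 - \sqrt{227655 + 17 \sqrt{562}}$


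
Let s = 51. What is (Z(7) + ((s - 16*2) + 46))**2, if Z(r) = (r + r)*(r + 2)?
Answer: 36481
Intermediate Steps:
Z(r) = 2*r*(2 + r) (Z(r) = (2*r)*(2 + r) = 2*r*(2 + r))
(Z(7) + ((s - 16*2) + 46))**2 = (2*7*(2 + 7) + ((51 - 16*2) + 46))**2 = (2*7*9 + ((51 - 32) + 46))**2 = (126 + (19 + 46))**2 = (126 + 65)**2 = 191**2 = 36481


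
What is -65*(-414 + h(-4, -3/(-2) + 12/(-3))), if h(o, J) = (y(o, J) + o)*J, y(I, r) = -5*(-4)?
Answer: 29510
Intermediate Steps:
y(I, r) = 20
h(o, J) = J*(20 + o) (h(o, J) = (20 + o)*J = J*(20 + o))
-65*(-414 + h(-4, -3/(-2) + 12/(-3))) = -65*(-414 + (-3/(-2) + 12/(-3))*(20 - 4)) = -65*(-414 + (-3*(-½) + 12*(-⅓))*16) = -65*(-414 + (3/2 - 4)*16) = -65*(-414 - 5/2*16) = -65*(-414 - 40) = -65*(-454) = 29510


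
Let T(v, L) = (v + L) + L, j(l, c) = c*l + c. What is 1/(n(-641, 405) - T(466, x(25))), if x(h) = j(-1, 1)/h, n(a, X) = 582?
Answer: 1/116 ≈ 0.0086207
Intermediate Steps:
j(l, c) = c + c*l
x(h) = 0 (x(h) = (1*(1 - 1))/h = (1*0)/h = 0/h = 0)
T(v, L) = v + 2*L (T(v, L) = (L + v) + L = v + 2*L)
1/(n(-641, 405) - T(466, x(25))) = 1/(582 - (466 + 2*0)) = 1/(582 - (466 + 0)) = 1/(582 - 1*466) = 1/(582 - 466) = 1/116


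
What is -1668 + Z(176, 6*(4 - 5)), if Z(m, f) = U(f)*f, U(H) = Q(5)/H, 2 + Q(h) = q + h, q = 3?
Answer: -1662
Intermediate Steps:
Q(h) = 1 + h (Q(h) = -2 + (3 + h) = 1 + h)
U(H) = 6/H (U(H) = (1 + 5)/H = 6/H)
Z(m, f) = 6 (Z(m, f) = (6/f)*f = 6)
-1668 + Z(176, 6*(4 - 5)) = -1668 + 6 = -1662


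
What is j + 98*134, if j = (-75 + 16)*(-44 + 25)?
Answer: 14253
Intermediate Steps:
j = 1121 (j = -59*(-19) = 1121)
j + 98*134 = 1121 + 98*134 = 1121 + 13132 = 14253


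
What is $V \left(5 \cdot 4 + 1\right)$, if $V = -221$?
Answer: $-4641$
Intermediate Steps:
$V \left(5 \cdot 4 + 1\right) = - 221 \left(5 \cdot 4 + 1\right) = - 221 \left(20 + 1\right) = \left(-221\right) 21 = -4641$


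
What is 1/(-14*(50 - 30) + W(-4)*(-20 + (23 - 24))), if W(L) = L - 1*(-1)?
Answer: -1/217 ≈ -0.0046083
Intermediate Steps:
W(L) = 1 + L (W(L) = L + 1 = 1 + L)
1/(-14*(50 - 30) + W(-4)*(-20 + (23 - 24))) = 1/(-14*(50 - 30) + (1 - 4)*(-20 + (23 - 24))) = 1/(-14*20 - 3*(-20 - 1)) = 1/(-280 - 3*(-21)) = 1/(-280 + 63) = 1/(-217) = -1/217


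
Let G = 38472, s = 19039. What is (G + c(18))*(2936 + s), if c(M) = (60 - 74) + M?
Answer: 845510100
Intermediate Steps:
c(M) = -14 + M
(G + c(18))*(2936 + s) = (38472 + (-14 + 18))*(2936 + 19039) = (38472 + 4)*21975 = 38476*21975 = 845510100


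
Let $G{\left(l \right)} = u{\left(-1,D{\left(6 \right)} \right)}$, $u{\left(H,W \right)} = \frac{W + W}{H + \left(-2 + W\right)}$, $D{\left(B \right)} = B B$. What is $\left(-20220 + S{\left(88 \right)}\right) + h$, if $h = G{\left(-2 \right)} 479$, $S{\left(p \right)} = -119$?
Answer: $- \frac{212233}{11} \approx -19294.0$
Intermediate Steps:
$D{\left(B \right)} = B^{2}$
$u{\left(H,W \right)} = \frac{2 W}{-2 + H + W}$
$G{\left(l \right)} = \frac{24}{11}$ ($G{\left(l \right)} = \frac{2 \cdot 6^{2}}{-2 - 1 + 6^{2}} = 2 \cdot 36 \frac{1}{-2 - 1 + 36} = 2 \cdot 36 \cdot \frac{1}{33} = \frac{24}{11}$)
$h = \frac{11496}{11}$ ($h = \frac{24}{11} \cdot 479 = \frac{11496}{11} \approx 1045.1$)
$\left(-20220 + S{\left(88 \right)}\right) + h = \left(-20220 - 119\right) + \frac{11496}{11} = -20339 + \frac{11496}{11} = - \frac{212233}{11}$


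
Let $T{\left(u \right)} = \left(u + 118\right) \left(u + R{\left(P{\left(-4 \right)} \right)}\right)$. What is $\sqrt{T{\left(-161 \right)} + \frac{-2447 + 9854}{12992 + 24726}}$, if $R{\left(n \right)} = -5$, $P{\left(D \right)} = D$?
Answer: $\frac{\sqrt{10155137403538}}{37718} \approx 84.488$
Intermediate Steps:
$T{\left(u \right)} = \left(-5 + u\right) \left(118 + u\right)$ ($T{\left(u \right)} = \left(u + 118\right) \left(u - 5\right) = \left(118 + u\right) \left(-5 + u\right) = \left(-5 + u\right) \left(118 + u\right)$)
$\sqrt{T{\left(-161 \right)} + \frac{-2447 + 9854}{12992 + 24726}} = \sqrt{\left(-590 + \left(-161\right)^{2} + 113 \left(-161\right)\right) + \frac{-2447 + 9854}{12992 + 24726}} = \sqrt{\left(-590 + 25921 - 18193\right) + \frac{7407}{37718}} = \sqrt{7138 + 7407 \cdot \frac{1}{37718}} = \sqrt{7138 + \frac{7407}{37718}} = \sqrt{\frac{269238491}{37718}} = \frac{\sqrt{10155137403538}}{37718}$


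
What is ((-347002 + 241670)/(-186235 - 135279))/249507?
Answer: 52666/40109996799 ≈ 1.3130e-6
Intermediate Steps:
((-347002 + 241670)/(-186235 - 135279))/249507 = -105332/(-321514)*(1/249507) = -105332*(-1/321514)*(1/249507) = (52666/160757)*(1/249507) = 52666/40109996799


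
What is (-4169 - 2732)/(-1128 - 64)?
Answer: 6901/1192 ≈ 5.7894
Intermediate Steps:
(-4169 - 2732)/(-1128 - 64) = -6901/(-1192) = -6901*(-1/1192) = 6901/1192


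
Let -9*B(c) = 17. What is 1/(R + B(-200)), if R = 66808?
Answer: 9/601255 ≈ 1.4969e-5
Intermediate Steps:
B(c) = -17/9 (B(c) = -⅑*17 = -17/9)
1/(R + B(-200)) = 1/(66808 - 17/9) = 1/(601255/9) = 9/601255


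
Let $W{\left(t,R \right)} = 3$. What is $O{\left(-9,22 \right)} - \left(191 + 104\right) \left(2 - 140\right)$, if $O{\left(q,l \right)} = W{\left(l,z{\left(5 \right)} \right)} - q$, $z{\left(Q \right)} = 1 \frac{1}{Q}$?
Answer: $40722$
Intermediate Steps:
$z{\left(Q \right)} = \frac{1}{Q}$
$O{\left(q,l \right)} = 3 - q$
$O{\left(-9,22 \right)} - \left(191 + 104\right) \left(2 - 140\right) = \left(3 - -9\right) - \left(191 + 104\right) \left(2 - 140\right) = \left(3 + 9\right) - 295 \left(-138\right) = 12 - -40710 = 12 + 40710 = 40722$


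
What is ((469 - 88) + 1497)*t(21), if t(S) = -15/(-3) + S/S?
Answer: 11268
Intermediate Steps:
t(S) = 6 (t(S) = -15*(-⅓) + 1 = 5 + 1 = 6)
((469 - 88) + 1497)*t(21) = ((469 - 88) + 1497)*6 = (381 + 1497)*6 = 1878*6 = 11268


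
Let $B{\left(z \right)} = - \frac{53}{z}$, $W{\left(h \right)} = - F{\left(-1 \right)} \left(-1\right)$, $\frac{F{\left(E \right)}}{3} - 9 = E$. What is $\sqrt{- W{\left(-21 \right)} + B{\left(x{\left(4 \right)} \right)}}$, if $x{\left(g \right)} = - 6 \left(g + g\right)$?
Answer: $\frac{i \sqrt{3297}}{12} \approx 4.785 i$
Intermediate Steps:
$F{\left(E \right)} = 27 + 3 E$
$x{\left(g \right)} = - 12 g$ ($x{\left(g \right)} = - 6 \cdot 2 g = - 12 g$)
$W{\left(h \right)} = 24$ ($W{\left(h \right)} = - (27 + 3 \left(-1\right)) \left(-1\right) = - (27 - 3) \left(-1\right) = \left(-1\right) 24 \left(-1\right) = \left(-24\right) \left(-1\right) = 24$)
$\sqrt{- W{\left(-21 \right)} + B{\left(x{\left(4 \right)} \right)}} = \sqrt{\left(-1\right) 24 - \frac{53}{\left(-12\right) 4}} = \sqrt{-24 - \frac{53}{-48}} = \sqrt{-24 - - \frac{53}{48}} = \sqrt{-24 + \frac{53}{48}} = \sqrt{- \frac{1099}{48}} = \frac{i \sqrt{3297}}{12}$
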